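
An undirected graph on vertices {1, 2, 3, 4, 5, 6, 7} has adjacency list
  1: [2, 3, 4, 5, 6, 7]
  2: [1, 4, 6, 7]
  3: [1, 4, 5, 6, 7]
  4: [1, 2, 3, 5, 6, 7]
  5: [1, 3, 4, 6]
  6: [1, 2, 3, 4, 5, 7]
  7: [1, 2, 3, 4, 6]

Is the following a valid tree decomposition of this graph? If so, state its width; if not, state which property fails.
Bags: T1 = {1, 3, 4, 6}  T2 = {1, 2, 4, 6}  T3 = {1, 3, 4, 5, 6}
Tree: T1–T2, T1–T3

A tree decomposition must satisfy three properties: every vertex lies in some bag; for every edge, both endpoints lie together in some bag; and for every vertex, the bags containing it form a connected subtree. Here vertex 7 appears in no bag, so the decomposition is invalid.

No — vertex 7 appears in no bag.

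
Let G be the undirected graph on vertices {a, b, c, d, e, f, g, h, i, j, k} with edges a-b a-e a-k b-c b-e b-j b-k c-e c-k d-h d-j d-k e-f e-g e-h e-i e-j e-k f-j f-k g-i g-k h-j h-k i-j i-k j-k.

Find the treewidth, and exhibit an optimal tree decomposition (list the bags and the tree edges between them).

Treewidth 3.
One optimal decomposition is:
Bags: B1 = {e, f, j, k}  B2 = {e, h, j, k}  B3 = {b, e, j, k}  B4 = {e, i, j, k}  B5 = {e, g, i, k}  B6 = {a, b, e, k}  B7 = {d, h, j, k}  B8 = {b, c, e, k}
Tree: B1–B2, B1–B3, B2–B4, B4–B5, B3–B6, B2–B7, B3–B8

The largest bag has 4 vertices, giving width 3; this decomposition certifies tw(G) ≤ 3. On the other hand G contains the 4-clique {d, h, j, k}. A clique must lie in a single bag of any decomposition, so no decomposition can have width below 3. The upper and lower bounds meet at 3, so that is the treewidth.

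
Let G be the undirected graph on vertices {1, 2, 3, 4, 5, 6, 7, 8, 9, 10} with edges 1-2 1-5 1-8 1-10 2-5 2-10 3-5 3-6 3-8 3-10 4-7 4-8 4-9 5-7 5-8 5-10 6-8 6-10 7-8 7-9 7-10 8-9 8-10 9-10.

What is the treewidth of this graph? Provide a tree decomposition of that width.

Treewidth 3.
One optimal decomposition is:
Bags: B1 = {5, 7, 8, 10}  B2 = {3, 5, 8, 10}  B3 = {7, 8, 9, 10}  B4 = {3, 6, 8, 10}  B5 = {1, 5, 8, 10}  B6 = {4, 7, 8, 9}  B7 = {1, 2, 5, 10}
Tree: B1–B2, B1–B3, B2–B4, B1–B5, B3–B6, B5–B7

Every bag has size at most 4, so the width is 4 − 1 = 3 and tw(G) ≤ 3. Conversely, {7, 8, 9, 10} is a clique of size 4, and the vertices of any clique must share a bag in every tree decomposition; so some bag has ≥ 4 vertices and tw(G) ≥ 3. Combining the bounds, tw(G) = 3.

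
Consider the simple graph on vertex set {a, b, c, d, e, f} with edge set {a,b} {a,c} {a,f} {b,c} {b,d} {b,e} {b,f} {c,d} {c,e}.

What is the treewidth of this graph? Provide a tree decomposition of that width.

Treewidth 2.
One such decomposition:
Bags: B1 = {a, b, f}  B2 = {a, b, c}  B3 = {b, c, e}  B4 = {b, c, d}
Tree: B1–B2, B2–B3, B3–B4

Each bag holds 3 vertices, so the decomposition has width 2, which upper-bounds the treewidth. Conversely, {b, c, d} is a clique of size 3, and the vertices of any clique must share a bag in every tree decomposition; so some bag has ≥ 3 vertices and tw(G) ≥ 2. The upper and lower bounds meet at 2, so that is the treewidth.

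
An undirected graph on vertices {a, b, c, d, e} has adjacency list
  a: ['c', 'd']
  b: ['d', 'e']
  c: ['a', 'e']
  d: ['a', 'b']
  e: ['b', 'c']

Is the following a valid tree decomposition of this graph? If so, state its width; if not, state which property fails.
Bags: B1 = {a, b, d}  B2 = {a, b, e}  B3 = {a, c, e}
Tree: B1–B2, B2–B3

Yes; width 2.

Checking the three conditions: (i) the bags cover all of {a, b, c, d, e}; (ii) for each edge, some bag contains both endpoints; (iii) the bags containing any fixed vertex form a subtree. All hold, so the decomposition is valid with width 3 − 1 = 2.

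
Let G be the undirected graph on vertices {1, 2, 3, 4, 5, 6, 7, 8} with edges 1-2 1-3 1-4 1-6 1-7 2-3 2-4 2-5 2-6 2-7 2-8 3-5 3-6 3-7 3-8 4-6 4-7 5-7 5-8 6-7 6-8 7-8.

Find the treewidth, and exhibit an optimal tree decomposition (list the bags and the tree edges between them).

Treewidth 4.
One optimal decomposition is:
Bags: B1 = {1, 2, 4, 6, 7}  B2 = {1, 2, 3, 6, 7}  B3 = {2, 3, 6, 7, 8}  B4 = {2, 3, 5, 7, 8}
Tree: B1–B2, B2–B3, B3–B4

Each bag holds 5 vertices, so the decomposition has width 4, which upper-bounds the treewidth. Conversely, {2, 3, 5, 7, 8} is a clique of size 5, and the vertices of any clique must share a bag in every tree decomposition; so some bag has ≥ 5 vertices and tw(G) ≥ 4. The upper and lower bounds meet at 4, so that is the treewidth.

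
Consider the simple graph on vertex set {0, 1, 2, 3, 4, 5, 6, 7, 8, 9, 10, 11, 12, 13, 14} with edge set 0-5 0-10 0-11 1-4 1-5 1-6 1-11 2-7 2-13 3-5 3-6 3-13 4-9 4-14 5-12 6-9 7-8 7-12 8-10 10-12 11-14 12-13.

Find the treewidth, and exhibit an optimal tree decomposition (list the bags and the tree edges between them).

Each bag holds 4 vertices, so the decomposition has width 3, which upper-bounds the treewidth. For the lower bound: the 4 vertex sets {4,9,14}, {11}, {1}, {0,3,5,6} are disjoint, each induces a connected subgraph, and every pair is joined by at least one edge of G. Contracting each set to a single vertex therefore yields K_{4} as a minor, and since treewidth is minor-monotone, tw(G) ≥ tw(K_{4}) = 3. The upper and lower bounds meet at 3, so that is the treewidth.

Treewidth 3.
One such decomposition:
Bags: B1 = {4, 9, 11, 14}  B2 = {1, 4, 9, 11}  B3 = {1, 6, 9, 11}  B4 = {0, 1, 6, 11}  B5 = {0, 1, 5, 6}  B6 = {0, 3, 5, 6}  B7 = {0, 3, 5, 10}  B8 = {3, 5, 10, 12}  B9 = {3, 10, 12, 13}  B10 = {8, 10, 12, 13}  B11 = {7, 8, 12, 13}  B12 = {2, 7, 8, 13}
Tree: B1–B2, B2–B3, B3–B4, B4–B5, B5–B6, B6–B7, B7–B8, B8–B9, B9–B10, B10–B11, B11–B12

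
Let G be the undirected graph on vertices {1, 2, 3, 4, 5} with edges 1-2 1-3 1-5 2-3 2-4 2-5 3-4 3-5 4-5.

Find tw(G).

A width-3 tree decomposition is:
Bags: B1 = {2, 3, 4, 5}  B2 = {1, 2, 3, 5}
Tree: B1–B2
Each bag holds 4 vertices, so the decomposition has width 3, which upper-bounds the treewidth. On the other hand G contains the 4-clique {1, 2, 3, 5}. A clique must lie in a single bag of any decomposition, so no decomposition can have width below 3. Therefore the treewidth is 3.

3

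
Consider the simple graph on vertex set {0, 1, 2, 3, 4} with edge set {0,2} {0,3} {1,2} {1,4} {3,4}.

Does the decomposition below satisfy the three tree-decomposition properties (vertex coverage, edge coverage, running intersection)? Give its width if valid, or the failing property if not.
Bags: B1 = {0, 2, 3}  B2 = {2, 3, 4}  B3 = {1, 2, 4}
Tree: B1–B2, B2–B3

Yes; width 2.

Checking the three conditions: (i) the bags cover all of {0, 1, 2, 3, 4}; (ii) for each edge, some bag contains both endpoints; (iii) the bags containing any fixed vertex form a subtree. All hold, so the decomposition is valid with width 3 − 1 = 2.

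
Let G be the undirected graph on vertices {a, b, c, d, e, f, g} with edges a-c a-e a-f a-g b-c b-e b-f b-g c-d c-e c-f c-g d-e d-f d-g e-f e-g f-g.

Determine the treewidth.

4

A width-4 tree decomposition is:
Bags: B1 = {a, c, e, f, g}  B2 = {b, c, e, f, g}  B3 = {c, d, e, f, g}
Tree: B1–B2, B1–B3
The largest bag has 5 vertices, giving width 4; this decomposition certifies tw(G) ≤ 4. On the other hand G contains the 5-clique {c, d, e, f, g}. A clique must lie in a single bag of any decomposition, so no decomposition can have width below 4. Hence tw(G) = 4 exactly.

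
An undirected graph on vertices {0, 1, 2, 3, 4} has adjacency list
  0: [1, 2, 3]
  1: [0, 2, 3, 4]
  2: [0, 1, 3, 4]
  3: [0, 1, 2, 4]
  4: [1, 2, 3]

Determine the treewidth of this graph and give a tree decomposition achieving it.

The largest bag has 4 vertices, giving width 3; this decomposition certifies tw(G) ≤ 3. For the lower bound, the 4 vertices {0, 1, 2, 3} are pairwise adjacent, and any tree decomposition puts a clique entirely inside one bag — forcing width ≥ 3. Combining the bounds, tw(G) = 3.

Treewidth 3.
One such decomposition:
Bags: B1 = {0, 1, 2, 3}  B2 = {1, 2, 3, 4}
Tree: B1–B2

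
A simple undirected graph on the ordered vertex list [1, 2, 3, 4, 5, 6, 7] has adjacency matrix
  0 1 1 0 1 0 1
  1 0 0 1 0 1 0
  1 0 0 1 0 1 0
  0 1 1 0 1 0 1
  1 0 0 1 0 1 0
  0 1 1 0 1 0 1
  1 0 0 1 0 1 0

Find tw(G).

A width-3 tree decomposition is:
Bags: B1 = {1, 4, 5, 6}  B2 = {1, 2, 4, 6}  B3 = {1, 4, 6, 7}  B4 = {1, 3, 4, 6}
Tree: B1–B2, B2–B3, B3–B4
Each bag holds 4 vertices, so the decomposition has width 3, which upper-bounds the treewidth. For the lower bound: the 4 vertex sets {1,5}, {2,4}, {6}, {7} are disjoint, each induces a connected subgraph, and every pair is joined by at least one edge of G. Contracting each set to a single vertex therefore yields K_{4} as a minor, and since treewidth is minor-monotone, tw(G) ≥ tw(K_{4}) = 3. The upper and lower bounds meet at 3, so that is the treewidth.

3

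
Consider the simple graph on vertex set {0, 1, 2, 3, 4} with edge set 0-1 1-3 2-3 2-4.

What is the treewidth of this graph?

1

A width-1 tree decomposition is:
Bags: B1 = {0, 1}  B2 = {1, 3}  B3 = {2, 3}  B4 = {2, 4}
Tree: B1–B2, B2–B3, B3–B4
Every bag has size at most 2, so the width is 2 − 1 = 1 and tw(G) ≤ 1. G has an edge, so its treewidth is at least 1. Therefore the treewidth is 1.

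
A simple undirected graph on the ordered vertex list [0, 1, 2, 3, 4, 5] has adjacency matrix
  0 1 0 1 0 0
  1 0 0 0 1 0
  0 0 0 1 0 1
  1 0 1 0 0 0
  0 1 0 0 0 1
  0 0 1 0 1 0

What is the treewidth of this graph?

A width-2 tree decomposition is:
Bags: B1 = {2, 3, 5}  B2 = {3, 4, 5}  B3 = {1, 3, 4}  B4 = {0, 1, 3}
Tree: B1–B2, B2–B3, B3–B4
Each bag holds 3 vertices, so the decomposition has width 2, which upper-bounds the treewidth. For the lower bound, G contains the cycle 3–2–5–4–1–0–3, so G is not a forest; only forests have treewidth ≤ 1, hence tw(G) ≥ 2. Combining the bounds, tw(G) = 2.

2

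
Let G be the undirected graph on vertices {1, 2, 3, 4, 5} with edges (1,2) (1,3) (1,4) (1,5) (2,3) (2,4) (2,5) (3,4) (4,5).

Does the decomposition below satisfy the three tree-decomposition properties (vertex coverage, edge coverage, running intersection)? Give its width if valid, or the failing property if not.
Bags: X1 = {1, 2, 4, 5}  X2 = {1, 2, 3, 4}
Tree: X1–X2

Yes; width 3.

Checking the three conditions: (i) the bags cover all of {1, 2, 3, 4, 5}; (ii) for each edge, some bag contains both endpoints; (iii) the bags containing any fixed vertex form a subtree. All hold, so the decomposition is valid with width 4 − 1 = 3.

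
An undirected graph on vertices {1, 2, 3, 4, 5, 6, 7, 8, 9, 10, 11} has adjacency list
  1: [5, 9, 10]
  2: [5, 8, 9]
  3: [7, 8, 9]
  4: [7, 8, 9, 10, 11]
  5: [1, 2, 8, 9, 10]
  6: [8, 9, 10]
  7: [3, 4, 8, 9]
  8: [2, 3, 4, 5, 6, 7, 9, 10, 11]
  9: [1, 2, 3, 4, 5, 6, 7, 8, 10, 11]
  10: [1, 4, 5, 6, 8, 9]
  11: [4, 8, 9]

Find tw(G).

A width-3 tree decomposition is:
Bags: B1 = {4, 7, 8, 9}  B2 = {4, 8, 9, 11}  B3 = {4, 8, 9, 10}  B4 = {6, 8, 9, 10}  B5 = {3, 7, 8, 9}  B6 = {5, 8, 9, 10}  B7 = {2, 5, 8, 9}  B8 = {1, 5, 9, 10}
Tree: B1–B2, B2–B3, B3–B4, B1–B5, B3–B6, B6–B7, B6–B8
Every bag has size at most 4, so the width is 4 − 1 = 3 and tw(G) ≤ 3. On the other hand G contains the 4-clique {2, 5, 8, 9}. A clique must lie in a single bag of any decomposition, so no decomposition can have width below 3. Combining the bounds, tw(G) = 3.

3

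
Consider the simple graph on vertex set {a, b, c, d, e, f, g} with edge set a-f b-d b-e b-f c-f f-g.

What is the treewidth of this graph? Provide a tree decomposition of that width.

Every bag has size at most 2, so the width is 2 − 1 = 1 and tw(G) ≤ 1. Any graph with an edge has treewidth ≥ 1, and G has the edge b–d. Combining the bounds, tw(G) = 1.

Treewidth 1.
Bags: B1 = {b, d}  B2 = {b, f}  B3 = {c, f}  B4 = {f, g}  B5 = {a, f}  B6 = {b, e}
Tree: B1–B2, B2–B3, B3–B4, B3–B5, B1–B6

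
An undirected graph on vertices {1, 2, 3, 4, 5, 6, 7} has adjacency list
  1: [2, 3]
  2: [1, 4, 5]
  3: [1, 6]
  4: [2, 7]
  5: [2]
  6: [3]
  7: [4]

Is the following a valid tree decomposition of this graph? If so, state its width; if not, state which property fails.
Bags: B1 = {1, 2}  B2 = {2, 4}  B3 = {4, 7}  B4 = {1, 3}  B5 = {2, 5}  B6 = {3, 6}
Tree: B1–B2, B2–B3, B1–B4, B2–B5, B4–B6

Yes; width 1.

Every vertex of G appears in some bag (union = {1, 2, 3, 4, 5, 6, 7}); every edge is covered by a bag; and for each vertex v the set of bags containing v is connected in the bag tree. The decomposition is therefore valid. The largest bag has 2 vertices, so the width is 1.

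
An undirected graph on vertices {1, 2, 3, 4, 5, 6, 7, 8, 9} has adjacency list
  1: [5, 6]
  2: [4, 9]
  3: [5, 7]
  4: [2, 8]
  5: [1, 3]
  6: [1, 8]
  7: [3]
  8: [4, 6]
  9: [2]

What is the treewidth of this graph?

1

A width-1 tree decomposition is:
Bags: B1 = {2, 9}  B2 = {2, 4}  B3 = {4, 8}  B4 = {6, 8}  B5 = {1, 6}  B6 = {1, 5}  B7 = {3, 5}  B8 = {3, 7}
Tree: B1–B2, B2–B3, B3–B4, B4–B5, B5–B6, B6–B7, B7–B8
Each bag holds 2 vertices, so the decomposition has width 1, which upper-bounds the treewidth. Any graph with an edge has treewidth ≥ 1, and G has the edge 9–2. Combining the bounds, tw(G) = 1.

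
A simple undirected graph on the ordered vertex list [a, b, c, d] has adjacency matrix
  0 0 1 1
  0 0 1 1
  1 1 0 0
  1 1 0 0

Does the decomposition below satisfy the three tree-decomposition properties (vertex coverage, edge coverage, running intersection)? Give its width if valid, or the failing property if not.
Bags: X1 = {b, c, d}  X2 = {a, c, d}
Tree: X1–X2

Checking the three conditions: (i) the bags cover all of {a, b, c, d}; (ii) for each edge, some bag contains both endpoints; (iii) the bags containing any fixed vertex form a subtree. All hold, so the decomposition is valid with width 3 − 1 = 2.

Yes; width 2.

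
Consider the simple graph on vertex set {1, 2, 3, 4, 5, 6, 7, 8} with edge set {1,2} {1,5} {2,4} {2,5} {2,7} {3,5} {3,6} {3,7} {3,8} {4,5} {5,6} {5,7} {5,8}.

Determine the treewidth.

2

A width-2 tree decomposition is:
Bags: B1 = {3, 5, 8}  B2 = {3, 5, 7}  B3 = {2, 5, 7}  B4 = {1, 2, 5}  B5 = {3, 5, 6}  B6 = {2, 4, 5}
Tree: B1–B2, B2–B3, B3–B4, B2–B5, B4–B6
The largest bag has 3 vertices, giving width 2; this decomposition certifies tw(G) ≤ 2. Conversely, {3, 5, 8} is a clique of size 3, and the vertices of any clique must share a bag in every tree decomposition; so some bag has ≥ 3 vertices and tw(G) ≥ 2. Hence tw(G) = 2 exactly.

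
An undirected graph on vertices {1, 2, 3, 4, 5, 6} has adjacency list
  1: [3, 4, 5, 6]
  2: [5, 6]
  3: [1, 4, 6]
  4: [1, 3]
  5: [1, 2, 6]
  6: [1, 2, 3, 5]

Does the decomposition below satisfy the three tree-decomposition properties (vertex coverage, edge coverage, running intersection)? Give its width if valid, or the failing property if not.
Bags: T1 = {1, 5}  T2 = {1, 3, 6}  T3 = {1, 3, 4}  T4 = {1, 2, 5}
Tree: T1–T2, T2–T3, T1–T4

No — edge (6,5) lies in no bag.

A tree decomposition must satisfy three properties: every vertex lies in some bag; for every edge, both endpoints lie together in some bag; and for every vertex, the bags containing it form a connected subtree. Here edge (6,5) lies in no bag, so the decomposition is invalid.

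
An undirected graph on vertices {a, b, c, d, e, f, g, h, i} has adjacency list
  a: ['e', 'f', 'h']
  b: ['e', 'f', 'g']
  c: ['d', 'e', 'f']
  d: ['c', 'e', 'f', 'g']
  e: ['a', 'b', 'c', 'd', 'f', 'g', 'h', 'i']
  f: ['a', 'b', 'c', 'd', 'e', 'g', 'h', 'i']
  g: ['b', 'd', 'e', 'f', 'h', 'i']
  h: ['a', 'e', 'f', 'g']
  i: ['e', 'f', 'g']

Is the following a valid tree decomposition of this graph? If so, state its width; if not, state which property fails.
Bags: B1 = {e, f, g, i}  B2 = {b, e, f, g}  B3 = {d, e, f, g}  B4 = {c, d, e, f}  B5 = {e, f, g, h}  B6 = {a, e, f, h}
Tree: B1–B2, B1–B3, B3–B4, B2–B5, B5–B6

Every vertex of G appears in some bag (union = {a, b, c, d, e, f, g, h, i}); every edge is covered by a bag; and for each vertex v the set of bags containing v is connected in the bag tree. The decomposition is therefore valid. The largest bag has 4 vertices, so the width is 3.

Yes; width 3.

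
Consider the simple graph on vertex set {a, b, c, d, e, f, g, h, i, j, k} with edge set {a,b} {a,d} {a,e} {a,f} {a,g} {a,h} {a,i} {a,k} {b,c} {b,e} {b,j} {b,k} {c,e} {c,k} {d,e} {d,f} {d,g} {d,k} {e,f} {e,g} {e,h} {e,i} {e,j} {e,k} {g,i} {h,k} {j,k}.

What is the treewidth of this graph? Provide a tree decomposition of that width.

Treewidth 3.
One such decomposition:
Bags: B1 = {a, d, e, f}  B2 = {a, d, e, k}  B3 = {a, b, e, k}  B4 = {b, c, e, k}  B5 = {a, d, e, g}  B6 = {a, e, h, k}  B7 = {b, e, j, k}  B8 = {a, e, g, i}
Tree: B1–B2, B2–B3, B3–B4, B1–B5, B3–B6, B4–B7, B5–B8

Every bag has size at most 4, so the width is 4 − 1 = 3 and tw(G) ≤ 3. For the lower bound, the 4 vertices {b, e, j, k} are pairwise adjacent, and any tree decomposition puts a clique entirely inside one bag — forcing width ≥ 3. Combining the bounds, tw(G) = 3.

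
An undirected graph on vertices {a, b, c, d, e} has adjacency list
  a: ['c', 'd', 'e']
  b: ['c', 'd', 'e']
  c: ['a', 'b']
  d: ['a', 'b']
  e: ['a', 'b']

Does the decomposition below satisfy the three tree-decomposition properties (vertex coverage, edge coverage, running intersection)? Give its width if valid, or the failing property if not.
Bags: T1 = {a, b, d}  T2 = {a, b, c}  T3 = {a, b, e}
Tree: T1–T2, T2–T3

Checking the three conditions: (i) the bags cover all of {a, b, c, d, e}; (ii) for each edge, some bag contains both endpoints; (iii) the bags containing any fixed vertex form a subtree. All hold, so the decomposition is valid with width 3 − 1 = 2.

Yes; width 2.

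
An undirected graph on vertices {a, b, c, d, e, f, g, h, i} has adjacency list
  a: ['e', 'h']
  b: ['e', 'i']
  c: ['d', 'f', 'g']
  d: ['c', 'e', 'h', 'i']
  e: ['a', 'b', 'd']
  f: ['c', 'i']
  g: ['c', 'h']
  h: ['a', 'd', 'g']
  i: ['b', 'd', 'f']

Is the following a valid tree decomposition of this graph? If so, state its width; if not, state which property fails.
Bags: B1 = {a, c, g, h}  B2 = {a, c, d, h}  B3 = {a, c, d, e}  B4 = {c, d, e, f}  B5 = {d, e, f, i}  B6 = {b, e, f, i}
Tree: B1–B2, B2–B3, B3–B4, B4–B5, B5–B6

Yes; width 3.

Vertex coverage: the bags together contain {a, b, c, d, e, f, g, h, i}, the full vertex set. Edge coverage: each edge of G has both endpoints in at least one bag. Running intersection: for every vertex, the bags containing it form a connected subtree. All three properties hold, so this is a valid tree decomposition of width max|bag| − 1 = 3, and hence tw(G) ≤ 3.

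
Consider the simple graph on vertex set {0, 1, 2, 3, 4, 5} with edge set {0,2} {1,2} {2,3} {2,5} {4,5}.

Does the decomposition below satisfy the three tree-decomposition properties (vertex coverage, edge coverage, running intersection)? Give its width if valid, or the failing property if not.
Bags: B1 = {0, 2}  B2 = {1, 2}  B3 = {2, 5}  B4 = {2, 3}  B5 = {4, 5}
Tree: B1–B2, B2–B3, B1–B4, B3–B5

Vertex coverage: the bags together contain {0, 1, 2, 3, 4, 5}, the full vertex set. Edge coverage: each edge of G has both endpoints in at least one bag. Running intersection: for every vertex, the bags containing it form a connected subtree. All three properties hold, so this is a valid tree decomposition of width max|bag| − 1 = 1, and hence tw(G) ≤ 1.

Yes; width 1.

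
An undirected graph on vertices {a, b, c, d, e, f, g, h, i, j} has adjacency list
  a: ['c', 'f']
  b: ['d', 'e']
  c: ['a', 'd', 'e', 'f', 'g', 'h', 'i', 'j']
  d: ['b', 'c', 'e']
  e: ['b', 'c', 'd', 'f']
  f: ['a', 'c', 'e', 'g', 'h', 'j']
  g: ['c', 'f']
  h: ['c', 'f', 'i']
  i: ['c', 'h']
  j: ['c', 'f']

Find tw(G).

2

A width-2 tree decomposition is:
Bags: B1 = {c, f, h}  B2 = {c, e, f}  B3 = {a, c, f}  B4 = {c, f, j}  B5 = {c, h, i}  B6 = {c, f, g}  B7 = {c, d, e}  B8 = {b, d, e}
Tree: B1–B2, B1–B3, B3–B4, B1–B5, B2–B6, B2–B7, B7–B8
The largest bag has 3 vertices, giving width 2; this decomposition certifies tw(G) ≤ 2. Conversely, {c, d, e} is a clique of size 3, and the vertices of any clique must share a bag in every tree decomposition; so some bag has ≥ 3 vertices and tw(G) ≥ 2. Combining the bounds, tw(G) = 2.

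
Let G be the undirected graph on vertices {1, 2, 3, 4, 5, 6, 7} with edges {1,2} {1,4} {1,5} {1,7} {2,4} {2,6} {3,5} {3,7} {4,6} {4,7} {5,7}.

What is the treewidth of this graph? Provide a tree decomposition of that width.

Every bag has size at most 3, so the width is 3 − 1 = 2 and tw(G) ≤ 2. On the other hand G contains the 3-clique {1, 2, 4}. A clique must lie in a single bag of any decomposition, so no decomposition can have width below 2. Therefore the treewidth is 2.

Treewidth 2.
Bags: B1 = {1, 2, 4}  B2 = {1, 4, 7}  B3 = {2, 4, 6}  B4 = {1, 5, 7}  B5 = {3, 5, 7}
Tree: B1–B2, B1–B3, B2–B4, B4–B5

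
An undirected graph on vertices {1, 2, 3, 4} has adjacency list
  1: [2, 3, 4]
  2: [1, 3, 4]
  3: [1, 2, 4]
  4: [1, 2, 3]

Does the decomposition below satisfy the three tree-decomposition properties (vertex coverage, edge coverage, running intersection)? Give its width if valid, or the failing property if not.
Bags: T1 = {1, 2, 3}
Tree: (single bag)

No — vertex 4 appears in no bag.

A tree decomposition must satisfy three properties: every vertex lies in some bag; for every edge, both endpoints lie together in some bag; and for every vertex, the bags containing it form a connected subtree. Here vertex 4 appears in no bag, so the decomposition is invalid.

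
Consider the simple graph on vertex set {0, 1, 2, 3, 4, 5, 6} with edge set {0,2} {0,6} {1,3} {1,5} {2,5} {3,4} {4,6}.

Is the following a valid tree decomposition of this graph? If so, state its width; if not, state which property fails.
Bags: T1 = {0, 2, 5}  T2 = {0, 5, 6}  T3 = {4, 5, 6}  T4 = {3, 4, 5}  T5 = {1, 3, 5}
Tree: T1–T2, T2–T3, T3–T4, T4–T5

Yes; width 2.

Vertex coverage: the bags together contain {0, 1, 2, 3, 4, 5, 6}, the full vertex set. Edge coverage: each edge of G has both endpoints in at least one bag. Running intersection: for every vertex, the bags containing it form a connected subtree. All three properties hold, so this is a valid tree decomposition of width max|bag| − 1 = 2, and hence tw(G) ≤ 2.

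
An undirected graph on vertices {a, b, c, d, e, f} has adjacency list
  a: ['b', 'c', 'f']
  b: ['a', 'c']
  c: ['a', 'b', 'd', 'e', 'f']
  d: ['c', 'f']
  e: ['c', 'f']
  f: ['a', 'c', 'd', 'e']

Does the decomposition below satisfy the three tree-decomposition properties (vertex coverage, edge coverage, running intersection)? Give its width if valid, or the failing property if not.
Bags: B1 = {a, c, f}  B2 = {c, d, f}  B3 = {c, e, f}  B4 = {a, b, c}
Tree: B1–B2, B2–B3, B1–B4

Yes; width 2.

Vertex coverage: the bags together contain {a, b, c, d, e, f}, the full vertex set. Edge coverage: each edge of G has both endpoints in at least one bag. Running intersection: for every vertex, the bags containing it form a connected subtree. All three properties hold, so this is a valid tree decomposition of width max|bag| − 1 = 2, and hence tw(G) ≤ 2.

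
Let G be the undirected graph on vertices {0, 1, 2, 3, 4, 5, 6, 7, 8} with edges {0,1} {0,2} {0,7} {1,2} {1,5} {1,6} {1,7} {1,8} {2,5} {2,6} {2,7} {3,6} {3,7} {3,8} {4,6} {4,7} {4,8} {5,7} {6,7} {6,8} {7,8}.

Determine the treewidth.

3

A width-3 tree decomposition is:
Bags: B1 = {1, 6, 7, 8}  B2 = {1, 2, 6, 7}  B3 = {3, 6, 7, 8}  B4 = {1, 2, 5, 7}  B5 = {4, 6, 7, 8}  B6 = {0, 1, 2, 7}
Tree: B1–B2, B1–B3, B2–B4, B1–B5, B2–B6
Each bag holds 4 vertices, so the decomposition has width 3, which upper-bounds the treewidth. For the lower bound, the 4 vertices {1, 6, 7, 8} are pairwise adjacent, and any tree decomposition puts a clique entirely inside one bag — forcing width ≥ 3. The upper and lower bounds meet at 3, so that is the treewidth.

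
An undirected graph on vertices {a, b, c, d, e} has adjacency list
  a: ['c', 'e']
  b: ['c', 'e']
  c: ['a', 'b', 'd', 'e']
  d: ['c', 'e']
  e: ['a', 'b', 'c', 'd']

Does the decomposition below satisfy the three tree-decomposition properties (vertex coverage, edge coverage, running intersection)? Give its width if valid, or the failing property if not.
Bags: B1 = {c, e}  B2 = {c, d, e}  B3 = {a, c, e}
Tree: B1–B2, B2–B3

No — vertex b appears in no bag.

A tree decomposition must satisfy three properties: every vertex lies in some bag; for every edge, both endpoints lie together in some bag; and for every vertex, the bags containing it form a connected subtree. Here vertex b appears in no bag, so the decomposition is invalid.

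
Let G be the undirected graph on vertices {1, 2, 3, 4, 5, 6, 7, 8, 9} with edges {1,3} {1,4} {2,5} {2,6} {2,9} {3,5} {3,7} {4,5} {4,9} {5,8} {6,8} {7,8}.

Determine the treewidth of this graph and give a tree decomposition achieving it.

Treewidth 3.
One optimal decomposition is:
Bags: B1 = {2, 6, 7, 8}  B2 = {2, 5, 7, 8}  B3 = {2, 3, 5, 7}  B4 = {2, 3, 5, 9}  B5 = {3, 4, 5, 9}  B6 = {1, 3, 4, 9}
Tree: B1–B2, B2–B3, B3–B4, B4–B5, B5–B6

Each bag holds 4 vertices, so the decomposition has width 3, which upper-bounds the treewidth. For the lower bound: the 4 vertex sets {6,7,8}, {2}, {5}, {1,3,4,9} are disjoint, each induces a connected subgraph, and every pair is joined by at least one edge of G. Contracting each set to a single vertex therefore yields K_{4} as a minor, and since treewidth is minor-monotone, tw(G) ≥ tw(K_{4}) = 3. Therefore the treewidth is 3.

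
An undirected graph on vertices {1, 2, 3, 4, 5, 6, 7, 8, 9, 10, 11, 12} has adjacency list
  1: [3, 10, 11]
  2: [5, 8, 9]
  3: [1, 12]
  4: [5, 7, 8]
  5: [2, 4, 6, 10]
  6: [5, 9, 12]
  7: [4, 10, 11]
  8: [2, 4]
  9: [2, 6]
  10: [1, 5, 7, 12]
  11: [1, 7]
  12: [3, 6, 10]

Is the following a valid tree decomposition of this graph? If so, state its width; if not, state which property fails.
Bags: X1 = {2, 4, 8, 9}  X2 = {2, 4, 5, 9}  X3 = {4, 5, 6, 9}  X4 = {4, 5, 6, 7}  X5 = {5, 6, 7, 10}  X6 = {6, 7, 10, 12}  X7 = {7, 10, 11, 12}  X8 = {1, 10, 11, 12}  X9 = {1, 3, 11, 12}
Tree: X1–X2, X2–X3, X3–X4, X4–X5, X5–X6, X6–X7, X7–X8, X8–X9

Vertex coverage: the bags together contain {1, 2, 3, 4, 5, 6, 7, 8, 9, 10, 11, 12}, the full vertex set. Edge coverage: each edge of G has both endpoints in at least one bag. Running intersection: for every vertex, the bags containing it form a connected subtree. All three properties hold, so this is a valid tree decomposition of width max|bag| − 1 = 3, and hence tw(G) ≤ 3.

Yes; width 3.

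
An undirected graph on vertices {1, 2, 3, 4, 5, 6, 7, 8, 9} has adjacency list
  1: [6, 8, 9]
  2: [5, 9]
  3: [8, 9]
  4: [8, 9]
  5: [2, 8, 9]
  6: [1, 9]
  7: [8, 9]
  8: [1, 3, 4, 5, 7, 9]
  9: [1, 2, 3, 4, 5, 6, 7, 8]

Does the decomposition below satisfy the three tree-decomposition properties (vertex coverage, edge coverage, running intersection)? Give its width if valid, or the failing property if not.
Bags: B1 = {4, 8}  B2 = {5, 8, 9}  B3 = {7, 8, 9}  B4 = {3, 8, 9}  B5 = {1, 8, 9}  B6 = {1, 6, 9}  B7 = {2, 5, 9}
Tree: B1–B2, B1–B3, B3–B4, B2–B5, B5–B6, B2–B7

A tree decomposition must satisfy three properties: every vertex lies in some bag; for every edge, both endpoints lie together in some bag; and for every vertex, the bags containing it form a connected subtree. Here edge (9,4) lies in no bag, so the decomposition is invalid.

No — edge (9,4) lies in no bag.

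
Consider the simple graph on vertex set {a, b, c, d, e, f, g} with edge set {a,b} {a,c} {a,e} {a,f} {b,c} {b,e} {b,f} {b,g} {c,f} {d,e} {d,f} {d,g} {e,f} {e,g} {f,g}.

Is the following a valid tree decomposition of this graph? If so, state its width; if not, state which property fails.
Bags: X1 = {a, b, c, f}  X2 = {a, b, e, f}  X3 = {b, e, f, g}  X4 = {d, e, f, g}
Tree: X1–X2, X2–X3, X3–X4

Vertex coverage: the bags together contain {a, b, c, d, e, f, g}, the full vertex set. Edge coverage: each edge of G has both endpoints in at least one bag. Running intersection: for every vertex, the bags containing it form a connected subtree. All three properties hold, so this is a valid tree decomposition of width max|bag| − 1 = 3, and hence tw(G) ≤ 3.

Yes; width 3.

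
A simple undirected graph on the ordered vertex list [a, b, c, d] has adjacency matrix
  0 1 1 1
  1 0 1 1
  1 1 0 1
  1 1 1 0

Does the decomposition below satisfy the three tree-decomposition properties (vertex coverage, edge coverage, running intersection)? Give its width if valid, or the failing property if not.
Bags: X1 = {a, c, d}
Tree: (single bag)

No — vertex b appears in no bag.

A tree decomposition must satisfy three properties: every vertex lies in some bag; for every edge, both endpoints lie together in some bag; and for every vertex, the bags containing it form a connected subtree. Here vertex b appears in no bag, so the decomposition is invalid.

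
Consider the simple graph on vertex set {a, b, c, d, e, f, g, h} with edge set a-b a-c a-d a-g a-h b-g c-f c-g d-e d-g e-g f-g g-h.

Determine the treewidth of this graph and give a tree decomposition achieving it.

The largest bag has 3 vertices, giving width 2; this decomposition certifies tw(G) ≤ 2. Conversely, {a, d, g} is a clique of size 3, and the vertices of any clique must share a bag in every tree decomposition; so some bag has ≥ 3 vertices and tw(G) ≥ 2. Combining the bounds, tw(G) = 2.

Treewidth 2.
One such decomposition:
Bags: B1 = {a, d, g}  B2 = {a, c, g}  B3 = {a, g, h}  B4 = {c, f, g}  B5 = {a, b, g}  B6 = {d, e, g}
Tree: B1–B2, B1–B3, B2–B4, B3–B5, B1–B6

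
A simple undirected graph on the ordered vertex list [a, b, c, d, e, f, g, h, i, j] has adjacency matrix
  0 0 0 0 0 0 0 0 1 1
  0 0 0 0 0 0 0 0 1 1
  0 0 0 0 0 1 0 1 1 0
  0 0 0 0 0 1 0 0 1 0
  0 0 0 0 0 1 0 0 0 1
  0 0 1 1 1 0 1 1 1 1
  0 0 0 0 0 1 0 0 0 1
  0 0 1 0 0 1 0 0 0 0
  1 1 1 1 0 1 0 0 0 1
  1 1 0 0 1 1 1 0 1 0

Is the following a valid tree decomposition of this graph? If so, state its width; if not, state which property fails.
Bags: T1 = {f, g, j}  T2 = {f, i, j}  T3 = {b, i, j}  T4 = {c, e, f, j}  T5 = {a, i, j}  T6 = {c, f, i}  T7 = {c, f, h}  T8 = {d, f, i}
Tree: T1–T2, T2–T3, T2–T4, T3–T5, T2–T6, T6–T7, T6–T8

No — bags containing vertex c are not connected in the tree.

A tree decomposition must satisfy three properties: every vertex lies in some bag; for every edge, both endpoints lie together in some bag; and for every vertex, the bags containing it form a connected subtree. Here bags containing vertex c are not connected in the tree, so the decomposition is invalid.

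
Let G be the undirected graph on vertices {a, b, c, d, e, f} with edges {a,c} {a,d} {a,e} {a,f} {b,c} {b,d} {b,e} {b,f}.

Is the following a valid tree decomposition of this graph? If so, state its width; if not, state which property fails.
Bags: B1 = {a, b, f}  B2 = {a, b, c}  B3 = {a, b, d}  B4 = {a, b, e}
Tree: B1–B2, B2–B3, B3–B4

Yes; width 2.

Vertex coverage: the bags together contain {a, b, c, d, e, f}, the full vertex set. Edge coverage: each edge of G has both endpoints in at least one bag. Running intersection: for every vertex, the bags containing it form a connected subtree. All three properties hold, so this is a valid tree decomposition of width max|bag| − 1 = 2, and hence tw(G) ≤ 2.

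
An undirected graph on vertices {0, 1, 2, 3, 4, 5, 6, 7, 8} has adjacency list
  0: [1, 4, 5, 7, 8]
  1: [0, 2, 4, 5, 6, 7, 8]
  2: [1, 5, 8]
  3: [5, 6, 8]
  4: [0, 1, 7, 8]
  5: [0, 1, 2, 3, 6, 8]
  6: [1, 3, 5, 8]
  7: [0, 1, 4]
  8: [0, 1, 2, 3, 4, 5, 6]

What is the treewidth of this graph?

A width-3 tree decomposition is:
Bags: B1 = {1, 2, 5, 8}  B2 = {1, 5, 6, 8}  B3 = {0, 1, 5, 8}  B4 = {3, 5, 6, 8}  B5 = {0, 1, 4, 8}  B6 = {0, 1, 4, 7}
Tree: B1–B2, B2–B3, B2–B4, B3–B5, B5–B6
Each bag holds 4 vertices, so the decomposition has width 3, which upper-bounds the treewidth. On the other hand G contains the 4-clique {0, 1, 4, 8}. A clique must lie in a single bag of any decomposition, so no decomposition can have width below 3. The upper and lower bounds meet at 3, so that is the treewidth.

3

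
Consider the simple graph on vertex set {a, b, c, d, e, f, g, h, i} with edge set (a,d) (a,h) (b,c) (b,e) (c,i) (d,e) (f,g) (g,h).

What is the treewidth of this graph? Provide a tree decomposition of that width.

Every bag has size at most 2, so the width is 2 − 1 = 1 and tw(G) ≤ 1. Since G has at least one edge (e.g. i–c), it is not an edgeless graph, so tw(G) ≥ 1. Therefore the treewidth is 1.

Treewidth 1.
One optimal decomposition is:
Bags: B1 = {c, i}  B2 = {b, c}  B3 = {b, e}  B4 = {d, e}  B5 = {a, d}  B6 = {a, h}  B7 = {g, h}  B8 = {f, g}
Tree: B1–B2, B2–B3, B3–B4, B4–B5, B5–B6, B6–B7, B7–B8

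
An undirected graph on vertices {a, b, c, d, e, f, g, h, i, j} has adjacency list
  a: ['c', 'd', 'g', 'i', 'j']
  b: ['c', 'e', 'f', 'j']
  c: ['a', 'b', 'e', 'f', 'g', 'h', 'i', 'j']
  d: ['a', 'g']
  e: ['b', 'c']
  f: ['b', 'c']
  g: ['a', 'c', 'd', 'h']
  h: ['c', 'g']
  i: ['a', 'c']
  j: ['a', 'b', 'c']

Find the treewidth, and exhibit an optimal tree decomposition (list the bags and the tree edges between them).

Each bag holds 3 vertices, so the decomposition has width 2, which upper-bounds the treewidth. For the lower bound, the 3 vertices {a, d, g} are pairwise adjacent, and any tree decomposition puts a clique entirely inside one bag — forcing width ≥ 2. The upper and lower bounds meet at 2, so that is the treewidth.

Treewidth 2.
One optimal decomposition is:
Bags: B1 = {a, c, j}  B2 = {a, c, i}  B3 = {a, c, g}  B4 = {c, g, h}  B5 = {b, c, j}  B6 = {b, c, f}  B7 = {b, c, e}  B8 = {a, d, g}
Tree: B1–B2, B1–B3, B3–B4, B1–B5, B5–B6, B5–B7, B3–B8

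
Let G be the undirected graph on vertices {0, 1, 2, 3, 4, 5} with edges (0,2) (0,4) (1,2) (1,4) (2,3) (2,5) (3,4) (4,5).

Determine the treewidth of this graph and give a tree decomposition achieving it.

Treewidth 2.
One optimal decomposition is:
Bags: B1 = {2, 4, 5}  B2 = {0, 2, 4}  B3 = {2, 3, 4}  B4 = {1, 2, 4}
Tree: B1–B2, B2–B3, B3–B4

Every bag has size at most 3, so the width is 3 − 1 = 2 and tw(G) ≤ 2. For the lower bound, G contains the cycle 2–5–4–0–2, so G is not a forest; only forests have treewidth ≤ 1, hence tw(G) ≥ 2. The upper and lower bounds meet at 2, so that is the treewidth.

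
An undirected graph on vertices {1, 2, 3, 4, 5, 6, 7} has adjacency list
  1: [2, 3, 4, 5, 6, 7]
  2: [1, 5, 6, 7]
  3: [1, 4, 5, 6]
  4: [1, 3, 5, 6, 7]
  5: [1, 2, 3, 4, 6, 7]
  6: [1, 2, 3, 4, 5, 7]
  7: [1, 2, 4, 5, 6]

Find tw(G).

A width-4 tree decomposition is:
Bags: B1 = {1, 3, 4, 5, 6}  B2 = {1, 4, 5, 6, 7}  B3 = {1, 2, 5, 6, 7}
Tree: B1–B2, B2–B3
Every bag has size at most 5, so the width is 5 − 1 = 4 and tw(G) ≤ 4. Conversely, {1, 2, 5, 6, 7} is a clique of size 5, and the vertices of any clique must share a bag in every tree decomposition; so some bag has ≥ 5 vertices and tw(G) ≥ 4. The upper and lower bounds meet at 4, so that is the treewidth.

4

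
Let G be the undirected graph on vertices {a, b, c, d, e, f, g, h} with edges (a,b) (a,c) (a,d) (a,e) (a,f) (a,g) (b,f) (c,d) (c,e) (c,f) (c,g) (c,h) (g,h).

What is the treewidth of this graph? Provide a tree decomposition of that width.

Each bag holds 3 vertices, so the decomposition has width 2, which upper-bounds the treewidth. For the lower bound, the 3 vertices {c, g, h} are pairwise adjacent, and any tree decomposition puts a clique entirely inside one bag — forcing width ≥ 2. Combining the bounds, tw(G) = 2.

Treewidth 2.
One optimal decomposition is:
Bags: B1 = {a, c, g}  B2 = {a, c, f}  B3 = {a, b, f}  B4 = {a, c, e}  B5 = {c, g, h}  B6 = {a, c, d}
Tree: B1–B2, B2–B3, B1–B4, B1–B5, B1–B6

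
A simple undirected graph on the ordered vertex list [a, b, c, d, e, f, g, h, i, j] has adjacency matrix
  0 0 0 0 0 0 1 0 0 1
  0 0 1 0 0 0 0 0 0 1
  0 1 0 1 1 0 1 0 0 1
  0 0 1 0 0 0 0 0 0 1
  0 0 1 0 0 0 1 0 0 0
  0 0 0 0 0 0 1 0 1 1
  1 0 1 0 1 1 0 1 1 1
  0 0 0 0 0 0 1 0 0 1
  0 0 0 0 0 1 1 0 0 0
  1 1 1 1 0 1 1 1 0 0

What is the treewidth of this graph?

2

A width-2 tree decomposition is:
Bags: B1 = {c, g, j}  B2 = {f, g, j}  B3 = {a, g, j}  B4 = {c, d, j}  B5 = {b, c, j}  B6 = {c, e, g}  B7 = {f, g, i}  B8 = {g, h, j}
Tree: B1–B2, B2–B3, B1–B4, B4–B5, B1–B6, B2–B7, B1–B8
The largest bag has 3 vertices, giving width 2; this decomposition certifies tw(G) ≤ 2. For the lower bound, the 3 vertices {c, d, j} are pairwise adjacent, and any tree decomposition puts a clique entirely inside one bag — forcing width ≥ 2. Hence tw(G) = 2 exactly.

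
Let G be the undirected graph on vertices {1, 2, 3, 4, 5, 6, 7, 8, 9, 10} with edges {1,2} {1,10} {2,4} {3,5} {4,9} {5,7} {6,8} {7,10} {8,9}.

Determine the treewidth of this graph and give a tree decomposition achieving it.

The largest bag has 2 vertices, giving width 1; this decomposition certifies tw(G) ≤ 1. Since G has at least one edge (e.g. 6–8), it is not an edgeless graph, so tw(G) ≥ 1. Combining the bounds, tw(G) = 1.

Treewidth 1.
One such decomposition:
Bags: B1 = {6, 8}  B2 = {8, 9}  B3 = {4, 9}  B4 = {2, 4}  B5 = {1, 2}  B6 = {1, 10}  B7 = {7, 10}  B8 = {5, 7}  B9 = {3, 5}
Tree: B1–B2, B2–B3, B3–B4, B4–B5, B5–B6, B6–B7, B7–B8, B8–B9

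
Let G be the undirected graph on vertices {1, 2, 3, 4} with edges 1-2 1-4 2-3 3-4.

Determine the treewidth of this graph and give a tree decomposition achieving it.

Each bag holds 3 vertices, so the decomposition has width 2, which upper-bounds the treewidth. Since 1–4–3–2–1 is a cycle in G, G is not acyclic. Forests are exactly the graphs of treewidth ≤ 1, so tw(G) ≥ 2. Combining the bounds, tw(G) = 2.

Treewidth 2.
One such decomposition:
Bags: B1 = {1, 3, 4}  B2 = {1, 2, 3}
Tree: B1–B2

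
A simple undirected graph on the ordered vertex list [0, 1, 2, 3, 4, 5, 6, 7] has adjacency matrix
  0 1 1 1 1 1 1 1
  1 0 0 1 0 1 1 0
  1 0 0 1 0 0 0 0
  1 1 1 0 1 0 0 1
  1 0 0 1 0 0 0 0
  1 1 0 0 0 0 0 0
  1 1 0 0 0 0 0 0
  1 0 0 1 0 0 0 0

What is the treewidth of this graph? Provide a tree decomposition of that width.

Treewidth 2.
Bags: B1 = {0, 1, 5}  B2 = {0, 1, 3}  B3 = {0, 3, 4}  B4 = {0, 1, 6}  B5 = {0, 3, 7}  B6 = {0, 2, 3}
Tree: B1–B2, B2–B3, B1–B4, B3–B5, B3–B6

Each bag holds 3 vertices, so the decomposition has width 2, which upper-bounds the treewidth. For the lower bound, the 3 vertices {0, 1, 3} are pairwise adjacent, and any tree decomposition puts a clique entirely inside one bag — forcing width ≥ 2. Hence tw(G) = 2 exactly.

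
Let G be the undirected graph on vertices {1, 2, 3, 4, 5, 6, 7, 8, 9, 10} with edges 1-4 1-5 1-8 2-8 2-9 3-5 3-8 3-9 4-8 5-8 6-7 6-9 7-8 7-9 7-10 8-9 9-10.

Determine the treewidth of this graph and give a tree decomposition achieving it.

Treewidth 2.
One optimal decomposition is:
Bags: B1 = {3, 8, 9}  B2 = {7, 8, 9}  B3 = {6, 7, 9}  B4 = {7, 9, 10}  B5 = {2, 8, 9}  B6 = {3, 5, 8}  B7 = {1, 5, 8}  B8 = {1, 4, 8}
Tree: B1–B2, B2–B3, B2–B4, B2–B5, B1–B6, B6–B7, B7–B8

Every bag has size at most 3, so the width is 3 − 1 = 2 and tw(G) ≤ 2. Conversely, {1, 4, 8} is a clique of size 3, and the vertices of any clique must share a bag in every tree decomposition; so some bag has ≥ 3 vertices and tw(G) ≥ 2. Therefore the treewidth is 2.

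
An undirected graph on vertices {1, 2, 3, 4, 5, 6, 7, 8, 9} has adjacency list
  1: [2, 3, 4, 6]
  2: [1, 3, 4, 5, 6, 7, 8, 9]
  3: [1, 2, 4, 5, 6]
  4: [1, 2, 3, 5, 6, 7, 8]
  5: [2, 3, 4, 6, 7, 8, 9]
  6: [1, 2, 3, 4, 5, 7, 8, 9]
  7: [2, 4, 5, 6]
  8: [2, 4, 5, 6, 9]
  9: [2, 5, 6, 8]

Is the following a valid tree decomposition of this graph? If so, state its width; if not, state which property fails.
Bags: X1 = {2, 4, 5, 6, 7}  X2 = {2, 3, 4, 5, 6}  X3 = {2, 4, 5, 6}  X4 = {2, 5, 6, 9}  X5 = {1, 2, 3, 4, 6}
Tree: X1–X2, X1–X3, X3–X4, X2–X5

A tree decomposition must satisfy three properties: every vertex lies in some bag; for every edge, both endpoints lie together in some bag; and for every vertex, the bags containing it form a connected subtree. Here vertex 8 appears in no bag, so the decomposition is invalid.

No — vertex 8 appears in no bag.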